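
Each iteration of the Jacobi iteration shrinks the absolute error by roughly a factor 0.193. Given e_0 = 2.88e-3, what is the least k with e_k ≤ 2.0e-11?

12

After k steps, e_k ≈ 2.88e-3·0.193^k.
Need 0.193^k ≤ 2.0e-11/2.88e-3 = 6.94444e-09.
k ≥ ln(6.94444e-09)/ln(0.193) = -18.7853/-1.64507 = 11.419.
Smallest integer k = 12.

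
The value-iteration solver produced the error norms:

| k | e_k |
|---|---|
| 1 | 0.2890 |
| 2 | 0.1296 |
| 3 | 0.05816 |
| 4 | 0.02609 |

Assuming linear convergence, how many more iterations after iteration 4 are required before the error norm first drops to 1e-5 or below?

Rate ρ ≈ e_4/e_3 = 0.02609/0.05816 = 0.4486.
After j more steps, e_{4+j} ≈ 0.02609·ρ^j; need ρ^j ≤ 1e-5/0.02609 = 0.000383289.
j ≥ ln(0.000383289)/ln(0.4486) = -7.8667/-0.80162 = 9.814.
So 10 more iterations are needed.

10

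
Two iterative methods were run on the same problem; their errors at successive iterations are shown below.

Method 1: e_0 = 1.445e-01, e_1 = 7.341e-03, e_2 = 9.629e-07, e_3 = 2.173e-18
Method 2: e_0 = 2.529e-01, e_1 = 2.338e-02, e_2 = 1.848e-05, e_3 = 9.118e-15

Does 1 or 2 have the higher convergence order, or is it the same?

same

Method 1: p ≈ ln(2.173e-18/9.629e-07)/ln(9.629e-07/7.341e-03) ≈ 3.00.
Method 2: p ≈ ln(9.118e-15/1.848e-05)/ln(1.848e-05/2.338e-02) ≈ 3.00.
Both orders ≈ 3.0 — effectively the same.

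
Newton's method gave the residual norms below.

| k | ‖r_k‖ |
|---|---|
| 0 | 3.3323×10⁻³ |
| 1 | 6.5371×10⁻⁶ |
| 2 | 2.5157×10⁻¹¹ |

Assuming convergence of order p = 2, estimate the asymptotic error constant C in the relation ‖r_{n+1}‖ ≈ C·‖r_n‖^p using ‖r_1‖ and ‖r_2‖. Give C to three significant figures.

C ≈ ‖r_2‖ / ‖r_1‖^2
  = 2.5157×10⁻¹¹ / (6.5371×10⁻⁶)^2
  = 2.5157×10⁻¹¹ / 4.27337e-11 ≈ 0.58869

0.589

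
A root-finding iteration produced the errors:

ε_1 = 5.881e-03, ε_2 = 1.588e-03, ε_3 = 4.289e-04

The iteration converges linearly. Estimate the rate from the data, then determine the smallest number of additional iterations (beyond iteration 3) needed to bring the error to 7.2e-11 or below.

Rate ρ ≈ ε_3/ε_2 = 4.289e-04/1.588e-03 = 0.2701.
After j more steps, ε_{3+j} ≈ 4.289e-04·ρ^j; need ρ^j ≤ 7.2e-11/4.289e-04 = 1.67871e-07.
j ≥ ln(1.67871e-07)/ln(0.2701) = -15.6001/-1.30896 = 11.918.
So 12 more iterations are needed.

12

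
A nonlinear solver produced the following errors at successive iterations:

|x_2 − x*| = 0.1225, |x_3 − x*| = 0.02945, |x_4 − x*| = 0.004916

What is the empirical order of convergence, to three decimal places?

1.256

p ≈ ln(|x_4 − x*|/|x_3 − x*|) / ln(|x_3 − x*|/|x_2 − x*|)
  = ln(0.004916/0.02945) / ln(0.02945/0.1225)
  = ln(0.166927) / ln(0.240408)
  = -1.790199 / -1.425418 ≈ 1.255912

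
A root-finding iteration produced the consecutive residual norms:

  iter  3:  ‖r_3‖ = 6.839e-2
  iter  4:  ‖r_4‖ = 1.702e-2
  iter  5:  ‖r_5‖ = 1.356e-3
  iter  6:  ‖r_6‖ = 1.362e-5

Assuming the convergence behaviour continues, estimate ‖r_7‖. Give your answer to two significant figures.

3.2e-9

First estimate the order: p ≈ ln(‖r_6‖/‖r_5‖) / ln(‖r_5‖/‖r_4‖) = ln(1.362e-5/1.356e-3)/ln(1.356e-3/1.702e-2) = ln(0.0100442)/ln(0.079671) ≈ 1.8186.
Then ‖r_7‖ ≈ ‖r_6‖·(‖r_6‖/‖r_5‖)^p = 1.362e-5·(0.0100442)^1.8186 = 1.362e-5·0.000232425 ≈ 3.166e-09.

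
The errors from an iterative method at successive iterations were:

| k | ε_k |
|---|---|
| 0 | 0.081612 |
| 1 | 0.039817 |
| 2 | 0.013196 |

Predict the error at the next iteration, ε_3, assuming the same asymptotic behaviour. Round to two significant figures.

2.4e-3

First estimate the order: p ≈ ln(ε_2/ε_1) / ln(ε_1/ε_0) = ln(0.013196/0.039817)/ln(0.039817/0.081612) = ln(0.331416)/ln(0.487882) ≈ 1.5388.
Then ε_3 ≈ ε_2·(ε_2/ε_1)^p = 0.013196·(0.331416)^1.5388 = 0.013196·0.182789 ≈ 0.002412.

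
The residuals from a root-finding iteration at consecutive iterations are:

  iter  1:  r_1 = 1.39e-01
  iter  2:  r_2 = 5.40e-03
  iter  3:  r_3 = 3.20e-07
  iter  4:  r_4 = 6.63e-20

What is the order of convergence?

3

Consecutive ratios: r_4/r_3 = 6.63e-20/3.20e-07 = 2.07187e-13, r_3/r_2 = 3.20e-07/5.40e-03 = 5.92593e-05.
p ≈ ln(2.07187e-13)/ln(5.92593e-05) = -29.2052/-9.7336 ≈ 3.00.
So the convergence is cubic (order 3).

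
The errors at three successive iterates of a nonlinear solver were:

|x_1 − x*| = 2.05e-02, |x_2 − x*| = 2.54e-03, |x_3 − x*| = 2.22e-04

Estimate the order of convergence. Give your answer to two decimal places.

1.17

p ≈ ln(|x_3 − x*|/|x_2 − x*|) / ln(|x_2 − x*|/|x_1 − x*|)
  = ln(2.22e-04/2.54e-03) / ln(2.54e-03/2.05e-02)
  = ln(0.0874016) / ln(0.123902)
  = -2.43724 / -2.08826 ≈ 1.16712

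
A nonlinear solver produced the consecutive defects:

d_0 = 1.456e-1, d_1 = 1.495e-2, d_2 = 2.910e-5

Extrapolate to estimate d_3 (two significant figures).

First estimate the order: p ≈ ln(d_2/d_1) / ln(d_1/d_0) = ln(2.910e-5/1.495e-2)/ln(1.495e-2/1.456e-1) = ln(0.00194649)/ln(0.102679) ≈ 2.7422.
Then d_3 ≈ d_2·(d_2/d_1)^p = 2.910e-5·(0.00194649)^2.7422 = 2.910e-5·3.68627e-08 ≈ 1.073e-12.

1.1e-12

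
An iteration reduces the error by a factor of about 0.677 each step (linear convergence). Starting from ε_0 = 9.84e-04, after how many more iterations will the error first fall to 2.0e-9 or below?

After k steps, ε_k ≈ 9.84e-04·0.677^k.
Need 0.677^k ≤ 2.0e-9/9.84e-04 = 2.03252e-06.
k ≥ ln(2.03252e-06)/ln(0.677) = -13.1062/-0.39008 = 33.599.
Smallest integer k = 34.

34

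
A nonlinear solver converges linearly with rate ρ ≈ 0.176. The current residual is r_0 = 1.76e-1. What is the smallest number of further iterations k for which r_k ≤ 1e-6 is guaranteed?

7

After k steps, r_k ≈ 1.76e-1·0.176^k.
Need 0.176^k ≤ 1e-6/1.76e-1 = 5.68182e-06.
k ≥ ln(5.68182e-06)/ln(0.176) = -12.0782/-1.73727 = 6.952.
Smallest integer k = 7.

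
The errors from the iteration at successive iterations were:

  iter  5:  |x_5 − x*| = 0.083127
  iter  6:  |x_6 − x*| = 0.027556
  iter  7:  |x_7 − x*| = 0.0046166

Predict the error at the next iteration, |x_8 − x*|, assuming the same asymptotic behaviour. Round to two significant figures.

First estimate the order: p ≈ ln(|x_7 − x*|/|x_6 − x*|) / ln(|x_6 − x*|/|x_5 − x*|) = ln(0.0046166/0.027556)/ln(0.027556/0.083127) = ln(0.167535)/ln(0.331493) ≈ 1.6180.
Then |x_8 − x*| ≈ |x_7 − x*|·(|x_7 − x*|/|x_6 − x*|)^p = 0.0046166·(0.167535)^1.6180 = 0.0046166·0.0555396 ≈ 0.0002564.

2.6e-4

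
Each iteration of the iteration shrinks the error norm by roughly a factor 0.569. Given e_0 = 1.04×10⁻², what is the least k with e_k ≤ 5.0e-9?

26

After k steps, e_k ≈ 1.04×10⁻²·0.569^k.
Need 0.569^k ≤ 5.0e-9/1.04×10⁻² = 4.80769e-07.
k ≥ ln(4.80769e-07)/ln(0.569) = -14.5479/-0.56387 = 25.800.
Smallest integer k = 26.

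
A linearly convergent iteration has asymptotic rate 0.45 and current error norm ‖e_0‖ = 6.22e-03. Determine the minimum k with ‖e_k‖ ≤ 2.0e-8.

16

After k steps, ‖e_k‖ ≈ 6.22e-03·0.45^k.
Need 0.45^k ≤ 2.0e-8/6.22e-03 = 3.21543e-06.
k ≥ ln(3.21543e-06)/ln(0.45) = -12.6475/-0.79851 = 15.839.
Smallest integer k = 16.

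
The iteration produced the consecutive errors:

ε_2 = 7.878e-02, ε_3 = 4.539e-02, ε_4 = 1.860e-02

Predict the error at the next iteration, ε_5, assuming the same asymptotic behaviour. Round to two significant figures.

4.4e-3

First estimate the order: p ≈ ln(ε_4/ε_3) / ln(ε_3/ε_2) = ln(1.860e-02/4.539e-02)/ln(4.539e-02/7.878e-02) = ln(0.409782)/ln(0.576161) ≈ 1.6180.
Then ε_5 ≈ ε_4·(ε_4/ε_3)^p = 1.860e-02·(0.409782)^1.6180 = 1.860e-02·0.236108 ≈ 0.004392.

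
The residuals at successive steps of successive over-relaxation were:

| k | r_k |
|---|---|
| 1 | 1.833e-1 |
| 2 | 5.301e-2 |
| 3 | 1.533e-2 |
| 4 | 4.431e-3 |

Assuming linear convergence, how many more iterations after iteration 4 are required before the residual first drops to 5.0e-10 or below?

13

Rate ρ ≈ r_4/r_3 = 4.431e-3/1.533e-2 = 0.2890.
After j more steps, r_{4+j} ≈ 4.431e-3·ρ^j; need ρ^j ≤ 5.0e-10/4.431e-3 = 1.12841e-07.
j ≥ ln(1.12841e-07)/ln(0.2890) = -15.9973/-1.24133 = 12.887.
So 13 more iterations are needed.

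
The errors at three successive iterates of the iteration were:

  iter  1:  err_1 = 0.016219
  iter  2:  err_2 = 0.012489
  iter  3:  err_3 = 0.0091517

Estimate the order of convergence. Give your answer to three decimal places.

p ≈ ln(err_3/err_2) / ln(err_2/err_1)
  = ln(0.0091517/0.012489) / ln(0.012489/0.016219)
  = ln(0.732781) / ln(0.770023)
  = -0.310908 / -0.261335 ≈ 1.189691

1.190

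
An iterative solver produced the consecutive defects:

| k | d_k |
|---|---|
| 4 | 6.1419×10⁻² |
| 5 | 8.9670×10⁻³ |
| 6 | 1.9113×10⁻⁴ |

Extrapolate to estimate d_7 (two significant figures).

8.7e-8

First estimate the order: p ≈ ln(d_6/d_5) / ln(d_5/d_4) = ln(1.9113×10⁻⁴/8.9670×10⁻³)/ln(8.9670×10⁻³/6.1419×10⁻²) = ln(0.0213148)/ln(0.145997) ≈ 2.0000.
Then d_7 ≈ d_6·(d_6/d_5)^p = 1.9113×10⁻⁴·(0.0213148)^2.0000 = 1.9113×10⁻⁴·0.000454321 ≈ 8.683e-08.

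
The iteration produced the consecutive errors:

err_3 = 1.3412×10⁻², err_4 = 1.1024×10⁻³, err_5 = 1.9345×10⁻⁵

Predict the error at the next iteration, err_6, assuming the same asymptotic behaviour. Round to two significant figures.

First estimate the order: p ≈ ln(err_5/err_4) / ln(err_4/err_3) = ln(1.9345×10⁻⁵/1.1024×10⁻³)/ln(1.1024×10⁻³/1.3412×10⁻²) = ln(0.0175481)/ln(0.082195) ≈ 1.6180.
Then err_6 ≈ err_5·(err_5/err_4)^p = 1.9345×10⁻⁵·(0.0175481)^1.6180 = 1.9345×10⁻⁵·0.00144266 ≈ 2.791e-08.

2.8e-8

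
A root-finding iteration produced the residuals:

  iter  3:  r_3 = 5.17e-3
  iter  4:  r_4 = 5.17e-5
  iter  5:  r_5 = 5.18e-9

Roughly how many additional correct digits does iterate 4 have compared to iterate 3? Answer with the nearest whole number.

2

Digits gained ≈ log₁₀(r_3/r_4) = log₁₀(5.17e-3/5.17e-5) = log₁₀(100) ≈ 2.000.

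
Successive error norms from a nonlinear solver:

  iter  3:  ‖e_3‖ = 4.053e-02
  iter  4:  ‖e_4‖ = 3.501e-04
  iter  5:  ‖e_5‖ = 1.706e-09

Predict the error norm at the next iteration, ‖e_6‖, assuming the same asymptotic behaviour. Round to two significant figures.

First estimate the order: p ≈ ln(‖e_5‖/‖e_4‖) / ln(‖e_4‖/‖e_3‖) = ln(1.706e-09/3.501e-04)/ln(3.501e-04/4.053e-02) = ln(4.87289e-06)/ln(0.00863805) ≈ 2.5743.
Then ‖e_6‖ ≈ ‖e_5‖·(‖e_5‖/‖e_4‖)^p = 1.706e-09·(4.87289e-06)^2.5743 = 1.706e-09·2.11237e-14 ≈ 3.604e-23.

3.6e-23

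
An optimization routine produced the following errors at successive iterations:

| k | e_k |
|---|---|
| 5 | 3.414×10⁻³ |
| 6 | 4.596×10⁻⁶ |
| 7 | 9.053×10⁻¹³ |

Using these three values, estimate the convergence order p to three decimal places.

2.336

p ≈ ln(e_7/e_6) / ln(e_6/e_5)
  = ln(9.053×10⁻¹³/4.596×10⁻⁶) / ln(4.596×10⁻⁶/3.414×10⁻³)
  = ln(1.96976e-07) / ln(0.00134622)
  = -15.440184 / -6.610455 ≈ 2.335722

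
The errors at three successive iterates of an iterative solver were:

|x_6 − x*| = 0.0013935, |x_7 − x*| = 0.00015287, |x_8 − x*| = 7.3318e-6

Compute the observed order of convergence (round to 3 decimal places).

p ≈ ln(|x_8 − x*|/|x_7 − x*|) / ln(|x_7 − x*|/|x_6 − x*|)
  = ln(7.3318e-6/0.00015287) / ln(0.00015287/0.0013935)
  = ln(0.047961) / ln(0.109702)
  = -3.037367 / -2.209988 ≈ 1.374382

1.374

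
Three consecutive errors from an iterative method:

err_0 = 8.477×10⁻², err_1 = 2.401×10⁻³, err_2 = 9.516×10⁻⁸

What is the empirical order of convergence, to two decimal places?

p ≈ ln(err_2/err_1) / ln(err_1/err_0)
  = ln(9.516×10⁻⁸/2.401×10⁻³) / ln(2.401×10⁻³/8.477×10⁻²)
  = ln(3.96335e-05) / ln(0.0283237)
  = -10.13584 / -3.56406 ≈ 2.84390

2.84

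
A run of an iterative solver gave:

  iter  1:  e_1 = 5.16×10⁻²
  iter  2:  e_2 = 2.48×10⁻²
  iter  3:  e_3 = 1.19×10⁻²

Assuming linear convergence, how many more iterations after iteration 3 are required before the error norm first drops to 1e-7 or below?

16

Rate ρ ≈ e_3/e_2 = 1.19×10⁻²/2.48×10⁻² = 0.4798.
After j more steps, e_{3+j} ≈ 1.19×10⁻²·ρ^j; need ρ^j ≤ 1e-7/1.19×10⁻² = 8.40336e-06.
j ≥ ln(8.40336e-06)/ln(0.4798) = -11.6869/-0.73439 = 15.914.
So 16 more iterations are needed.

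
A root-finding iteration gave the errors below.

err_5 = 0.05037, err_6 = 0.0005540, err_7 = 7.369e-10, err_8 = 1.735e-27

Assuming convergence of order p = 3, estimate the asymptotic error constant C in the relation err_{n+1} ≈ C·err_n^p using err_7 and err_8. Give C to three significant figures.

C ≈ err_8 / err_7^3
  = 1.735e-27 / (7.369e-10)^3
  = 1.735e-27 / 4.00153e-28 ≈ 4.3358

4.34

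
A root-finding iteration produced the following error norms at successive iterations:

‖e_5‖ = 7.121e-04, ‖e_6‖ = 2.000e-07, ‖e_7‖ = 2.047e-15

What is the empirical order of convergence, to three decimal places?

p ≈ ln(‖e_7‖/‖e_6‖) / ln(‖e_6‖/‖e_5‖)
  = ln(2.047e-15/2.000e-07) / ln(2.000e-07/7.121e-04)
  = ln(1.0235e-08) / ln(0.000280859)
  = -18.397453 / -8.177658 ≈ 2.249721

2.250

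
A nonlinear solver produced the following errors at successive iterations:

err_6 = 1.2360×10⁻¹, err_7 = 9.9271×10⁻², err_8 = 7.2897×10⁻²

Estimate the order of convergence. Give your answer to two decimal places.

1.41

p ≈ ln(err_8/err_7) / ln(err_7/err_6)
  = ln(7.2897×10⁻²/9.9271×10⁻²) / ln(9.9271×10⁻²/1.2360×10⁻¹)
  = ln(0.734323) / ln(0.803163)
  = -0.30881 / -0.21920 ≈ 1.40880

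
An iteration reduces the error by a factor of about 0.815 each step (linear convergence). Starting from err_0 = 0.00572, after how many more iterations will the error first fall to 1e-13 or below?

122

After k steps, err_k ≈ 0.00572·0.815^k.
Need 0.815^k ≤ 1e-13/0.00572 = 1.74825e-11.
k ≥ ln(1.74825e-11)/ln(0.815) = -24.7698/-0.20457 = 121.082.
Smallest integer k = 122.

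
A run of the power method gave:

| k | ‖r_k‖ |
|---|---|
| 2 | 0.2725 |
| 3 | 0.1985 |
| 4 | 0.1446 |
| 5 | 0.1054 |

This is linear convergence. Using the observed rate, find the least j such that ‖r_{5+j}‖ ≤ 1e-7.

44

Rate ρ ≈ ‖r_5‖/‖r_4‖ = 0.1054/0.1446 = 0.7289.
After j more steps, ‖r_{5+j}‖ ≈ 0.1054·ρ^j; need ρ^j ≤ 1e-7/0.1054 = 9.48767e-07.
j ≥ ln(9.48767e-07)/ln(0.7289) = -13.8681/-0.31622 = 43.856.
So 44 more iterations are needed.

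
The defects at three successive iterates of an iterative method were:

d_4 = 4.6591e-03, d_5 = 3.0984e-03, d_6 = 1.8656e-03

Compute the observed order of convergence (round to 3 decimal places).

p ≈ ln(d_6/d_5) / ln(d_5/d_4)
  = ln(1.8656e-03/3.0984e-03) / ln(3.0984e-03/4.6591e-03)
  = ln(0.602117) / ln(0.665021)
  = -0.507304 / -0.407937 ≈ 1.243584

1.244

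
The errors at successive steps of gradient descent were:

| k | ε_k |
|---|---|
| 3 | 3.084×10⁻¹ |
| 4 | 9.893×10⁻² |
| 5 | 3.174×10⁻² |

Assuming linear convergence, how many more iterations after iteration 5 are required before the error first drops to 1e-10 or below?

18

Rate ρ ≈ ε_5/ε_4 = 3.174×10⁻²/9.893×10⁻² = 0.3208.
After j more steps, ε_{5+j} ≈ 3.174×10⁻²·ρ^j; need ρ^j ≤ 1e-10/3.174×10⁻² = 3.1506e-09.
j ≥ ln(3.1506e-09)/ln(0.3208) = -19.5757/-1.13694 = 17.218.
So 18 more iterations are needed.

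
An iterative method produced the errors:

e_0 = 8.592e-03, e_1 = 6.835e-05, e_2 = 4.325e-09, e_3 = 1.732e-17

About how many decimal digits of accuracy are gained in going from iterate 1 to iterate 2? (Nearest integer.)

Digits gained ≈ log₁₀(e_1/e_2) = log₁₀(6.835e-05/4.325e-09) = log₁₀(15803.5) ≈ 4.199.

4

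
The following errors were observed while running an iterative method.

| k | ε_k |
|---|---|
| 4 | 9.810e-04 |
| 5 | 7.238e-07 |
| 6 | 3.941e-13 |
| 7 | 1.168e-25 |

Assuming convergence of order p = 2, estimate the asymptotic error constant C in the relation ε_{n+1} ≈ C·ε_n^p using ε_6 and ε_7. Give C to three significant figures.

0.752

C ≈ ε_7 / ε_6^2
  = 1.168e-25 / (3.941e-13)^2
  = 1.168e-25 / 1.55315e-25 ≈ 0.75202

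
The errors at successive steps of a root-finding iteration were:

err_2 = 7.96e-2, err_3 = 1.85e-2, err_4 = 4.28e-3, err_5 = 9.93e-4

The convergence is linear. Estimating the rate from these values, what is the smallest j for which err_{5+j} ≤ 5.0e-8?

Rate ρ ≈ err_5/err_4 = 9.93e-4/4.28e-3 = 0.2320.
After j more steps, err_{5+j} ≈ 9.93e-4·ρ^j; need ρ^j ≤ 5.0e-8/9.93e-4 = 5.03525e-05.
j ≥ ln(5.03525e-05)/ln(0.2320) = -9.8965/-1.46102 = 6.774.
So 7 more iterations are needed.

7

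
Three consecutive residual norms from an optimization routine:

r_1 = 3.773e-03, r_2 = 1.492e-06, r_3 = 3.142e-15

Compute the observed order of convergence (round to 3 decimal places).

p ≈ ln(r_3/r_2) / ln(r_2/r_1)
  = ln(3.142e-15/1.492e-06) / ln(1.492e-06/3.773e-03)
  = ln(2.1059e-09) / ln(0.000395441)
  = -19.978523 / -7.835509 ≈ 2.549742

2.550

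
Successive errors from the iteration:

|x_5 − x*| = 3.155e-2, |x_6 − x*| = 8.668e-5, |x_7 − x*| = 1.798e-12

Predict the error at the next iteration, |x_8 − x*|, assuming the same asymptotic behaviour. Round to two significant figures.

1.6e-35

First estimate the order: p ≈ ln(|x_7 − x*|/|x_6 − x*|) / ln(|x_6 − x*|/|x_5 − x*|) = ln(1.798e-12/8.668e-5)/ln(8.668e-5/3.155e-2) = ln(2.0743e-08)/ln(0.00274739) ≈ 3.0000.
Then |x_8 − x*| ≈ |x_7 − x*|·(|x_7 − x*|/|x_6 − x*|)^p = 1.798e-12·(2.0743e-08)^3.0000 = 1.798e-12·8.92513e-24 ≈ 1.605e-35.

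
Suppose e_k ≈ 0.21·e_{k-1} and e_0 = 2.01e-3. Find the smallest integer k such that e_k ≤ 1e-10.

11

After k steps, e_k ≈ 2.01e-3·0.21^k.
Need 0.21^k ≤ 1e-10/2.01e-3 = 4.97512e-08.
k ≥ ln(4.97512e-08)/ln(0.21) = -16.8162/-1.56065 = 10.775.
Smallest integer k = 11.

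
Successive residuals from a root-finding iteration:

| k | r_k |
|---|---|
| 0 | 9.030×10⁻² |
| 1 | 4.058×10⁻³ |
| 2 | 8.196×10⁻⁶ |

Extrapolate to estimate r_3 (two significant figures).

3.3e-11

First estimate the order: p ≈ ln(r_2/r_1) / ln(r_1/r_0) = ln(8.196×10⁻⁶/4.058×10⁻³)/ln(4.058×10⁻³/9.030×10⁻²) = ln(0.00201971)/ln(0.0449391) ≈ 2.0000.
Then r_3 ≈ r_2·(r_2/r_1)^p = 8.196×10⁻⁶·(0.00201971)^2.0000 = 8.196×10⁻⁶·4.07923e-06 ≈ 3.343e-11.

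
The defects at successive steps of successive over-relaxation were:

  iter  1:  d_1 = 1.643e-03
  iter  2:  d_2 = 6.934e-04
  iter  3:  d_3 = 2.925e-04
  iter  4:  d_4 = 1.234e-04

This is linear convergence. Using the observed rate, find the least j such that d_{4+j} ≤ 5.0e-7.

7

Rate ρ ≈ d_4/d_3 = 1.234e-04/2.925e-04 = 0.4219.
After j more steps, d_{4+j} ≈ 1.234e-04·ρ^j; need ρ^j ≤ 5.0e-7/1.234e-04 = 0.00405186.
j ≥ ln(0.00405186)/ln(0.4219) = -5.5086/-0.86299 = 6.383.
So 7 more iterations are needed.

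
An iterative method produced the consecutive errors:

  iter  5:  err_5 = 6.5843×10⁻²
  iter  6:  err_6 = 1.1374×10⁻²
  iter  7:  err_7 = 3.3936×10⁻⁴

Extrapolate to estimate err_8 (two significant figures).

First estimate the order: p ≈ ln(err_7/err_6) / ln(err_6/err_5) = ln(3.3936×10⁻⁴/1.1374×10⁻²)/ln(1.1374×10⁻²/6.5843×10⁻²) = ln(0.0298365)/ln(0.172744) ≈ 2.0001.
Then err_8 ≈ err_7·(err_7/err_6)^p = 3.3936×10⁻⁴·(0.0298365)^2.0001 = 3.3936×10⁻⁴·0.000889904 ≈ 3.02e-07.

3.0e-7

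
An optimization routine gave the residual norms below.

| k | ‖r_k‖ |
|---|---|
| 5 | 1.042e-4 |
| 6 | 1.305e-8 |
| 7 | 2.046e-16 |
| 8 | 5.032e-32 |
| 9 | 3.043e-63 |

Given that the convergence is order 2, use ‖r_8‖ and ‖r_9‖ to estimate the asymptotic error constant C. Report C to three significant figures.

1.20

C ≈ ‖r_9‖ / ‖r_8‖^2
  = 3.043e-63 / (5.032e-32)^2
  = 3.043e-63 / 2.5321e-63 ≈ 1.2018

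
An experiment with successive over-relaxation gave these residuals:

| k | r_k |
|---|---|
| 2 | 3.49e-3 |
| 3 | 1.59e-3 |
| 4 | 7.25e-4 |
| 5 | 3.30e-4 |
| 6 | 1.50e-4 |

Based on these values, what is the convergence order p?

1

Consecutive ratios: r_6/r_5 = 1.50e-4/3.30e-4 = 0.454545, r_5/r_4 = 3.30e-4/7.25e-4 = 0.455172.
p ≈ ln(0.454545)/ln(0.455172) = -0.7885/-0.7871 ≈ 1.00.
So the convergence is linear (order 1).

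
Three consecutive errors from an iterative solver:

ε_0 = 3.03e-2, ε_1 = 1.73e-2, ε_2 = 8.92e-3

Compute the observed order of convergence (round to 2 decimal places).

1.18

p ≈ ln(ε_2/ε_1) / ln(ε_1/ε_0)
  = ln(8.92e-3/1.73e-2) / ln(1.73e-2/3.03e-2)
  = ln(0.515607) / ln(0.570957)
  = -0.66241 / -0.56044 ≈ 1.18195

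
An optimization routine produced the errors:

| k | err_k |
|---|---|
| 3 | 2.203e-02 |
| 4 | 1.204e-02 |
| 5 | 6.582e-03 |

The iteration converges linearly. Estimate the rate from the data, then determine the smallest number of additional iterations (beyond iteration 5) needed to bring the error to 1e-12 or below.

38

Rate ρ ≈ err_5/err_4 = 6.582e-03/1.204e-02 = 0.5467.
After j more steps, err_{5+j} ≈ 6.582e-03·ρ^j; need ρ^j ≤ 1e-12/6.582e-03 = 1.5193e-10.
j ≥ ln(1.5193e-10)/ln(0.5467) = -22.6076/-0.60386 = 37.438.
So 38 more iterations are needed.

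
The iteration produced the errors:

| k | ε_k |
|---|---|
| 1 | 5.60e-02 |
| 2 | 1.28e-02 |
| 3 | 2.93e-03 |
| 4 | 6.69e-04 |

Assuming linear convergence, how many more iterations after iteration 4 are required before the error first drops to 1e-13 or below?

16

Rate ρ ≈ ε_4/ε_3 = 6.69e-04/2.93e-03 = 0.2283.
After j more steps, ε_{4+j} ≈ 6.69e-04·ρ^j; need ρ^j ≤ 1e-13/6.69e-04 = 1.49477e-10.
j ≥ ln(1.49477e-10)/ln(0.2283) = -22.6239/-1.47709 = 15.317.
So 16 more iterations are needed.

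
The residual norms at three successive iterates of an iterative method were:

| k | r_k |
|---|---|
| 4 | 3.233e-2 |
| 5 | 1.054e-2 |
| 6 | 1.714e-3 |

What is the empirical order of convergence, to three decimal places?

p ≈ ln(r_6/r_5) / ln(r_5/r_4)
  = ln(1.714e-3/1.054e-2) / ln(1.054e-2/3.233e-2)
  = ln(0.162619) / ln(0.326013)
  = -1.816345 / -1.120818 ≈ 1.620553

1.621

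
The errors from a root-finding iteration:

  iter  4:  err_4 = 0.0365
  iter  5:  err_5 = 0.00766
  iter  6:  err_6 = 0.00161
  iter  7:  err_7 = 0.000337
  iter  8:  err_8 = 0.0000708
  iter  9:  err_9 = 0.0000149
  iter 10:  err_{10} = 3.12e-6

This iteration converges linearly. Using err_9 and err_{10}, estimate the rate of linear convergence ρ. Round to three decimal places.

0.209

ρ ≈ err_{10}/err_9 = 3.12e-6/0.0000149 = 0.20940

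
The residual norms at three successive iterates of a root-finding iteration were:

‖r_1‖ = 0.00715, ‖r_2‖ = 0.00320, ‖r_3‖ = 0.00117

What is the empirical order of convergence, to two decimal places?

p ≈ ln(‖r_3‖/‖r_2‖) / ln(‖r_2‖/‖r_1‖)
  = ln(0.00117/0.00320) / ln(0.00320/0.00715)
  = ln(0.365625) / ln(0.447552)
  = -1.00615 / -0.80396 ≈ 1.25149

1.25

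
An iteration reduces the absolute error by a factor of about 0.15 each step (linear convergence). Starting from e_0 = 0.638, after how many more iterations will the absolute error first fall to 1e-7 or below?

9

After k steps, e_k ≈ 0.638·0.15^k.
Need 0.15^k ≤ 1e-7/0.638 = 1.5674e-07.
k ≥ ln(1.5674e-07)/ln(0.15) = -15.6687/-1.89712 = 8.259.
Smallest integer k = 9.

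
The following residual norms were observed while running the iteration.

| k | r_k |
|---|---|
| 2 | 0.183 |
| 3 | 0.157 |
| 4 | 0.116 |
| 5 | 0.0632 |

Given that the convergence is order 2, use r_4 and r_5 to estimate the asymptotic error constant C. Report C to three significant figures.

4.70

C ≈ r_5 / r_4^2
  = 0.0632 / (0.116)^2
  = 0.0632 / 0.013456 ≈ 4.6968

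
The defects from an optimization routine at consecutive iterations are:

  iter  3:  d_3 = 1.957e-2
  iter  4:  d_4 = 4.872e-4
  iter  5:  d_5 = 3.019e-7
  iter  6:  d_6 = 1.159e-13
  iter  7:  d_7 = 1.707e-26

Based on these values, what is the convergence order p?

2

Consecutive ratios: d_7/d_6 = 1.707e-26/1.159e-13 = 1.47282e-13, d_6/d_5 = 1.159e-13/3.019e-7 = 3.83902e-07.
p ≈ ln(1.47282e-13)/ln(3.83902e-07) = -29.5464/-14.7729 ≈ 2.00.
So the convergence is quadratic (order 2).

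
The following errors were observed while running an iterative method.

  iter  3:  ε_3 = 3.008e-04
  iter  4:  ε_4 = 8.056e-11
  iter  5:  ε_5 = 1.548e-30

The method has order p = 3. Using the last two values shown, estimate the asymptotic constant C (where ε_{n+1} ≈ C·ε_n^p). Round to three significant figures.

C ≈ ε_5 / ε_4^3
  = 1.548e-30 / (8.056e-11)^3
  = 1.548e-30 / 5.22827e-31 ≈ 2.9608

2.96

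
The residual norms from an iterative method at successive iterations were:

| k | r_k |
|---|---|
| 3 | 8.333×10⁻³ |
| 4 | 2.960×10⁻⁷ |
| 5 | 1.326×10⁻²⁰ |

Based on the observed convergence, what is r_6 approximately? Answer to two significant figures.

First estimate the order: p ≈ ln(r_5/r_4) / ln(r_4/r_3) = ln(1.326×10⁻²⁰/2.960×10⁻⁷)/ln(2.960×10⁻⁷/8.333×10⁻³) = ln(4.47973e-14)/ln(3.55214e-05) ≈ 3.0000.
Then r_6 ≈ r_5·(r_5/r_4)^p = 1.326×10⁻²⁰·(4.47973e-14)^3.0000 = 1.326×10⁻²⁰·8.98991e-41 ≈ 1.192e-60.

1.2e-60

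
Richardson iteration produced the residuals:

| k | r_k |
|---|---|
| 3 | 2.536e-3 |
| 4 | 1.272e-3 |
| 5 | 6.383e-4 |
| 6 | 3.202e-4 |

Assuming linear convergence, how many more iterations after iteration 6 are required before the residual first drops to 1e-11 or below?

26

Rate ρ ≈ r_6/r_5 = 3.202e-4/6.383e-4 = 0.5016.
After j more steps, r_{6+j} ≈ 3.202e-4·ρ^j; need ρ^j ≤ 1e-11/3.202e-4 = 3.12305e-08.
j ≥ ln(3.12305e-08)/ln(0.5016) = -17.2819/-0.68995 = 25.048.
So 26 more iterations are needed.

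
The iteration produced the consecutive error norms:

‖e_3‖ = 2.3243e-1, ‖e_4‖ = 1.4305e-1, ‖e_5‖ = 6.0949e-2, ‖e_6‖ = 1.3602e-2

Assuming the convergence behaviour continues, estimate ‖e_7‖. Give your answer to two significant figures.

First estimate the order: p ≈ ln(‖e_6‖/‖e_5‖) / ln(‖e_5‖/‖e_4‖) = ln(1.3602e-2/6.0949e-2)/ln(6.0949e-2/1.4305e-1) = ln(0.22317)/ln(0.426068) ≈ 1.7580.
Then ‖e_7‖ ≈ ‖e_6‖·(‖e_6‖/‖e_5‖)^p = 1.3602e-2·(0.22317)^1.7580 = 1.3602e-2·0.0715981 ≈ 0.0009739.

9.7e-4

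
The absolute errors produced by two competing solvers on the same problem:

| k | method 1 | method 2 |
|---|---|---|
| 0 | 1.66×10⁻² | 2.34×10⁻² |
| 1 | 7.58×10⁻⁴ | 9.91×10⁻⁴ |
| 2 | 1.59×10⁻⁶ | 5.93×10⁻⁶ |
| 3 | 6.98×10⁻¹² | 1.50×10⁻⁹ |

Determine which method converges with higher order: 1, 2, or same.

1

Method 1: p ≈ ln(6.98×10⁻¹²/1.59×10⁻⁶)/ln(1.59×10⁻⁶/7.58×10⁻⁴) ≈ 2.00.
Method 2: p ≈ ln(1.50×10⁻⁹/5.93×10⁻⁶)/ln(5.93×10⁻⁶/9.91×10⁻⁴) ≈ 1.62.
Method 1 has the higher order (≈2.0 vs ≈1.6).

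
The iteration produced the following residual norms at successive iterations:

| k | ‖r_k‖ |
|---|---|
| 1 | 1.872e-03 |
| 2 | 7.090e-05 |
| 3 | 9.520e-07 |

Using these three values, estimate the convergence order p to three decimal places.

p ≈ ln(‖r_3‖/‖r_2‖) / ln(‖r_2‖/‖r_1‖)
  = ln(9.520e-07/7.090e-05) / ln(7.090e-05/1.872e-03)
  = ln(0.0134274) / ln(0.0378739)
  = -4.310458 / -3.273493 ≈ 1.316776

1.317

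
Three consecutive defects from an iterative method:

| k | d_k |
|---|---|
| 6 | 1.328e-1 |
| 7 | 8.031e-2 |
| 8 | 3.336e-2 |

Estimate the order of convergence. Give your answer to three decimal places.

p ≈ ln(d_8/d_7) / ln(d_7/d_6)
  = ln(3.336e-2/8.031e-2) / ln(8.031e-2/1.328e-1)
  = ln(0.41539) / ln(0.604744)
  = -0.878537 / -0.502950 ≈ 1.746768

1.747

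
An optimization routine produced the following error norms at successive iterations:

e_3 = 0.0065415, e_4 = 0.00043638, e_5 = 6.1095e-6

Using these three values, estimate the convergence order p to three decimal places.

p ≈ ln(e_5/e_4) / ln(e_4/e_3)
  = ln(6.1095e-6/0.00043638) / ln(0.00043638/0.0065415)
  = ln(0.0140004) / ln(0.0667095)
  = -4.268669 / -2.707408 ≈ 1.576663

1.577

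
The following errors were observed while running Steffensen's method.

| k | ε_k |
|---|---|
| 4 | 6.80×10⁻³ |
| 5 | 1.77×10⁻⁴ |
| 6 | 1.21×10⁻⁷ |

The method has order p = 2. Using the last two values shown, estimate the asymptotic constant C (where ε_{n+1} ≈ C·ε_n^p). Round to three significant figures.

C ≈ ε_6 / ε_5^2
  = 1.21×10⁻⁷ / (1.77×10⁻⁴)^2
  = 1.21×10⁻⁷ / 3.1329e-08 ≈ 3.8622

3.86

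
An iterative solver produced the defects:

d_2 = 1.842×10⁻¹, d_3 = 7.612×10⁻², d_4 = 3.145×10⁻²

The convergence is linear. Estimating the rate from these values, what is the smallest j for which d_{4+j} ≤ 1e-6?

Rate ρ ≈ d_4/d_3 = 3.145×10⁻²/7.612×10⁻² = 0.4132.
After j more steps, d_{4+j} ≈ 3.145×10⁻²·ρ^j; need ρ^j ≤ 1e-6/3.145×10⁻² = 3.17965e-05.
j ≥ ln(3.17965e-05)/ln(0.4132) = -10.3562/-0.88382 = 11.718.
So 12 more iterations are needed.

12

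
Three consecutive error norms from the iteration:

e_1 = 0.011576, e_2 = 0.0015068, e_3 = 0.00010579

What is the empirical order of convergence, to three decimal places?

p ≈ ln(e_3/e_2) / ln(e_2/e_1)
  = ln(0.00010579/0.0015068) / ln(0.0015068/0.011576)
  = ln(0.0702084) / ln(0.130166)
  = -2.656287 / -2.038945 ≈ 1.302775

1.303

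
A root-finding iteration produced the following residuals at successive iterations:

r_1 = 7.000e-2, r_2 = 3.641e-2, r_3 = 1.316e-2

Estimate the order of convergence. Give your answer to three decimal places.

p ≈ ln(r_3/r_2) / ln(r_2/r_1)
  = ln(1.316e-2/3.641e-2) / ln(3.641e-2/7.000e-2)
  = ln(0.361439) / ln(0.520143)
  = -1.017662 / -0.653652 ≈ 1.556887

1.557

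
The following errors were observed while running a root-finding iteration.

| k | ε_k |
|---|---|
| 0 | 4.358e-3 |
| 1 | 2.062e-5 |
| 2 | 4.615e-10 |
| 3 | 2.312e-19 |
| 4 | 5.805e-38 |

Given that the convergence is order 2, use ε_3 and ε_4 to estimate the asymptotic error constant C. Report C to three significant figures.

1.09

C ≈ ε_4 / ε_3^2
  = 5.805e-38 / (2.312e-19)^2
  = 5.805e-38 / 5.34534e-38 ≈ 1.086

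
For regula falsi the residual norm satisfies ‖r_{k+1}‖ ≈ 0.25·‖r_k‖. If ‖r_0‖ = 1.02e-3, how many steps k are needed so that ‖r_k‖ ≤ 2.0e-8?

After k steps, ‖r_k‖ ≈ 1.02e-3·0.25^k.
Need 0.25^k ≤ 2.0e-8/1.02e-3 = 1.96078e-05.
k ≥ ln(1.96078e-05)/ln(0.25) = -10.8396/-1.38629 = 7.819.
Smallest integer k = 8.

8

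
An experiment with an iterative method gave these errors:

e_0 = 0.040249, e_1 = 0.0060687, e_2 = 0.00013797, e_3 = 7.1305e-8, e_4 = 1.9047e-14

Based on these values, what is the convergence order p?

2

Consecutive ratios: e_4/e_3 = 1.9047e-14/7.1305e-8 = 2.6712e-07, e_3/e_2 = 7.1305e-8/0.00013797 = 0.000516815.
p ≈ ln(2.6712e-07)/ln(0.000516815) = -15.1356/-7.5678 ≈ 2.00.
So the convergence is quadratic (order 2).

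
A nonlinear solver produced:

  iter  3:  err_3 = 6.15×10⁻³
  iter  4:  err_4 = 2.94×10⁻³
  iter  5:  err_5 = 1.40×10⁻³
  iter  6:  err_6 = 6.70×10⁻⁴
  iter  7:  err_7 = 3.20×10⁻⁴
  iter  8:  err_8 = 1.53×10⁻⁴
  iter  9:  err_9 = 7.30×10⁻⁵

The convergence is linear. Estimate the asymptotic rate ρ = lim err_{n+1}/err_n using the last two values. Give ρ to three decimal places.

ρ ≈ err_9/err_8 = 7.30×10⁻⁵/1.53×10⁻⁴ = 0.47712

0.477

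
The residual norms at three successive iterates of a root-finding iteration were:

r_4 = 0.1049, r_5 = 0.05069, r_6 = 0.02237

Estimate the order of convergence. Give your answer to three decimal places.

p ≈ ln(r_6/r_5) / ln(r_5/r_4)
  = ln(0.02237/0.05069) / ln(0.05069/0.1049)
  = ln(0.44131) / ln(0.483222)
  = -0.818008 / -0.727279 ≈ 1.124751

1.125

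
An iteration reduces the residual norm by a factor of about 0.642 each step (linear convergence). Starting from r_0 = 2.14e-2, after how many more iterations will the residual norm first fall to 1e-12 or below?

54

After k steps, r_k ≈ 2.14e-2·0.642^k.
Need 0.642^k ≤ 1e-12/2.14e-2 = 4.6729e-11.
k ≥ ln(4.6729e-11)/ln(0.642) = -23.7867/-0.44317 = 53.674.
Smallest integer k = 54.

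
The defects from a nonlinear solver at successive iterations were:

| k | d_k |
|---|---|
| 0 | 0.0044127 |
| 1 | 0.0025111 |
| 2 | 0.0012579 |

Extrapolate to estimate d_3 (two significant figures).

First estimate the order: p ≈ ln(d_2/d_1) / ln(d_1/d_0) = ln(0.0012579/0.0025111)/ln(0.0025111/0.0044127) = ln(0.500936)/ln(0.569062) ≈ 1.2262.
Then d_3 ≈ d_2·(d_2/d_1)^p = 0.0012579·(0.500936)^1.2262 = 0.0012579·0.428423 ≈ 0.0005389.

5.4e-4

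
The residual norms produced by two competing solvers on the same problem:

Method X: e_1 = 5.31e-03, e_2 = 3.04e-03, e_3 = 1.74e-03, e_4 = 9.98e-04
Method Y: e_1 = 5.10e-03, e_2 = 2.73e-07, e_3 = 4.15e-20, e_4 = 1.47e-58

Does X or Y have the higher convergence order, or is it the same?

Y

Method X: p ≈ ln(9.98e-04/1.74e-03)/ln(1.74e-03/3.04e-03) ≈ 1.00.
Method Y: p ≈ ln(1.47e-58/4.15e-20)/ln(4.15e-20/2.73e-07) ≈ 3.00.
Method Y has the higher order (≈3.0 vs ≈1.0).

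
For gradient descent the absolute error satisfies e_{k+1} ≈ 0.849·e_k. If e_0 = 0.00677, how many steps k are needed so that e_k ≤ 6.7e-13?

141

After k steps, e_k ≈ 0.00677·0.849^k.
Need 0.849^k ≤ 6.7e-13/0.00677 = 9.8966e-11.
k ≥ ln(9.8966e-11)/ln(0.849) = -23.0362/-0.16370 = 140.722.
Smallest integer k = 141.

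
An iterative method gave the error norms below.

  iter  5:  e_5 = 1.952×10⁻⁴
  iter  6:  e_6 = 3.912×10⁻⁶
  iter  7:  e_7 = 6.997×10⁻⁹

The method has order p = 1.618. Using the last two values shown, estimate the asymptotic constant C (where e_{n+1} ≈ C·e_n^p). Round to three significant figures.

3.93

C ≈ e_7 / e_6^1.618
  = 6.997×10⁻⁹ / (3.912×10⁻⁶)^1.618
  = 6.997×10⁻⁹ / 1.78033e-09 ≈ 3.9302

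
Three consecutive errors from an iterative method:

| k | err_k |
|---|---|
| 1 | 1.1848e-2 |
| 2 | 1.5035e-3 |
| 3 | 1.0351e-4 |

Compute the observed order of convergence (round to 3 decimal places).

1.296

p ≈ ln(err_3/err_2) / ln(err_2/err_1)
  = ln(1.0351e-4/1.5035e-3) / ln(1.5035e-3/1.1848e-2)
  = ln(0.068846) / ln(0.126899)
  = -2.675883 / -2.064364 ≈ 1.296226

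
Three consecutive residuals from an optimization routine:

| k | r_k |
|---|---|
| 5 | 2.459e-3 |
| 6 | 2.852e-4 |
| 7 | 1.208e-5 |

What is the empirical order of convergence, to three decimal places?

p ≈ ln(r_7/r_6) / ln(r_6/r_5)
  = ln(1.208e-5/2.852e-4) / ln(2.852e-4/2.459e-3)
  = ln(0.0423562) / ln(0.115982)
  = -3.161640 / -2.154320 ≈ 1.467581

1.468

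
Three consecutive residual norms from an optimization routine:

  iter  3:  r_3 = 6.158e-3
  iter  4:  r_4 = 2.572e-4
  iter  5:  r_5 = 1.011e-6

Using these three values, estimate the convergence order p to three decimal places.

1.744

p ≈ ln(r_5/r_4) / ln(r_4/r_3)
  = ln(1.011e-6/2.572e-4) / ln(2.572e-4/6.158e-3)
  = ln(0.00393079) / ln(0.0417668)
  = -5.538915 / -3.175654 ≈ 1.744181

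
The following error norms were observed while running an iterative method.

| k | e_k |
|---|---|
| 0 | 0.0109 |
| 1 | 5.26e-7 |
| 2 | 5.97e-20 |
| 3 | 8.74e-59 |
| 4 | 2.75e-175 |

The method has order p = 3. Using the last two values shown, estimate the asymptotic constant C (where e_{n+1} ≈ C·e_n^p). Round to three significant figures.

0.412

C ≈ e_4 / e_3^3
  = 2.75e-175 / (8.74e-59)^3
  = 2.75e-175 / 6.67628e-175 ≈ 0.41191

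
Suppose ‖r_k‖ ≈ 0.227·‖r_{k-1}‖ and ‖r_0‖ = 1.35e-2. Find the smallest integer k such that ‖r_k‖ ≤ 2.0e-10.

After k steps, ‖r_k‖ ≈ 1.35e-2·0.227^k.
Need 0.227^k ≤ 2.0e-10/1.35e-2 = 1.48148e-08.
k ≥ ln(1.48148e-08)/ln(0.227) = -18.0276/-1.48281 = 12.158.
Smallest integer k = 13.

13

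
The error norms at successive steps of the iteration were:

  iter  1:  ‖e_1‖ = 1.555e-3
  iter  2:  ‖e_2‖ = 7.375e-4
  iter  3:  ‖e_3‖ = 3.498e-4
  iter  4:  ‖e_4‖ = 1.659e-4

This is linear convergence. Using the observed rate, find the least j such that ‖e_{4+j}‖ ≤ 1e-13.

Rate ρ ≈ ‖e_4‖/‖e_3‖ = 1.659e-4/3.498e-4 = 0.4743.
After j more steps, ‖e_{4+j}‖ ≈ 1.659e-4·ρ^j; need ρ^j ≤ 1e-13/1.659e-4 = 6.02773e-10.
j ≥ ln(6.02773e-10)/ln(0.4743) = -21.2295/-0.74592 = 28.461.
So 29 more iterations are needed.

29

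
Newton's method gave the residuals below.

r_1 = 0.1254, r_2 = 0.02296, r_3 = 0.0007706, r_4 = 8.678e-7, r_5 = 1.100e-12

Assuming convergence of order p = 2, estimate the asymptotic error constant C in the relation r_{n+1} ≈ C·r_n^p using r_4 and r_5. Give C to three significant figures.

1.46

C ≈ r_5 / r_4^2
  = 1.100e-12 / (8.678e-7)^2
  = 1.100e-12 / 7.53077e-13 ≈ 1.4607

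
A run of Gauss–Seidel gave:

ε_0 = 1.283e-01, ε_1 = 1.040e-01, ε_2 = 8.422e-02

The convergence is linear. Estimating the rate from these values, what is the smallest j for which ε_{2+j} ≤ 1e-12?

Rate ρ ≈ ε_2/ε_1 = 8.422e-02/1.040e-01 = 0.8098.
After j more steps, ε_{2+j} ≈ 8.422e-02·ρ^j; need ρ^j ≤ 1e-12/8.422e-02 = 1.18737e-11.
j ≥ ln(1.18737e-11)/ln(0.8098) = -25.1567/-0.21097 = 119.243.
So 120 more iterations are needed.

120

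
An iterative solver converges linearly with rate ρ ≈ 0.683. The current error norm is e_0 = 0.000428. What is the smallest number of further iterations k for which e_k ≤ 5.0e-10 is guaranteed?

After k steps, e_k ≈ 0.000428·0.683^k.
Need 0.683^k ≤ 5.0e-10/0.000428 = 1.16822e-06.
k ≥ ln(1.16822e-06)/ln(0.683) = -13.6600/-0.38126 = 35.829.
Smallest integer k = 36.

36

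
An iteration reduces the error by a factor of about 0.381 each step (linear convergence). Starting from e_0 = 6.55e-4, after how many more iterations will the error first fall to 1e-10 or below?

After k steps, e_k ≈ 6.55e-4·0.381^k.
Need 0.381^k ≤ 1e-10/6.55e-4 = 1.52672e-07.
k ≥ ln(1.52672e-07)/ln(0.381) = -15.6950/-0.96496 = 16.265.
Smallest integer k = 17.

17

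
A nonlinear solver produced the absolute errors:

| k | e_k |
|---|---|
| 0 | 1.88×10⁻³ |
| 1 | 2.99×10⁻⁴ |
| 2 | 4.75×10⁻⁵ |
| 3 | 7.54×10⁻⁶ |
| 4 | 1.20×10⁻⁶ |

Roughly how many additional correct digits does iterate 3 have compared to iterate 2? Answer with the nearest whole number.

Digits gained ≈ log₁₀(e_2/e_3) = log₁₀(4.75×10⁻⁵/7.54×10⁻⁶) = log₁₀(6.29973) ≈ 0.799.

1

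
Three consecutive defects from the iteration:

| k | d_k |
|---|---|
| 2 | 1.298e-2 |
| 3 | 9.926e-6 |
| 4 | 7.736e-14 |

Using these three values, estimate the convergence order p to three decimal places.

2.602

p ≈ ln(d_4/d_3) / ln(d_3/d_2)
  = ln(7.736e-14/9.926e-6) / ln(9.926e-6/1.298e-2)
  = ln(7.79367e-09) / ln(0.000764715)
  = -18.669954 / -7.176007 ≈ 2.601719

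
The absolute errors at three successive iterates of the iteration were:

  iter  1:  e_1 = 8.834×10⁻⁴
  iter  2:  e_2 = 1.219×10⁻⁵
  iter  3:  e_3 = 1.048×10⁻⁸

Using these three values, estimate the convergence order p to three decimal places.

1.648

p ≈ ln(e_3/e_2) / ln(e_2/e_1)
  = ln(1.048×10⁻⁸/1.219×10⁻⁵) / ln(1.219×10⁻⁵/8.834×10⁻⁴)
  = ln(0.000859721) / ln(0.013799)
  = -7.058903 / -4.283159 ≈ 1.648060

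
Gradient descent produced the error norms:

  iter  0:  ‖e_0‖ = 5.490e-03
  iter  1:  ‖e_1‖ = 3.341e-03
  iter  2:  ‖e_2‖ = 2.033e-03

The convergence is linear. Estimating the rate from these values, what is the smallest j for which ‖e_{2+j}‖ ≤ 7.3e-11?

35

Rate ρ ≈ ‖e_2‖/‖e_1‖ = 2.033e-03/3.341e-03 = 0.6085.
After j more steps, ‖e_{2+j}‖ ≈ 2.033e-03·ρ^j; need ρ^j ≤ 7.3e-11/2.033e-03 = 3.59075e-08.
j ≥ ln(3.59075e-08)/ln(0.6085) = -17.1423/-0.49676 = 34.508.
So 35 more iterations are needed.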